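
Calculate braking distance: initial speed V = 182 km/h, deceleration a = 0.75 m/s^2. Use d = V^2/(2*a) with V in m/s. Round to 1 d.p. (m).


Convert speed: V = 182 / 3.6 = 50.5556 m/s
V^2 = 2555.8642
d = 2555.8642 / (2 * 0.75)
d = 2555.8642 / 1.5
d = 1703.9 m

1703.9


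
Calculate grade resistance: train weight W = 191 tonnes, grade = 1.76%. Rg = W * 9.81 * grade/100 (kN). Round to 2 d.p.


Rg = W * 9.81 * grade / 100
Rg = 191 * 9.81 * 1.76 / 100
Rg = 1873.71 * 0.0176
Rg = 32.98 kN

32.98


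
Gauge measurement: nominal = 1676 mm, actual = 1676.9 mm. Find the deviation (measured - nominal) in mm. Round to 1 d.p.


Deviation = measured - nominal
Deviation = 1676.9 - 1676
Deviation = 0.9 mm

0.9


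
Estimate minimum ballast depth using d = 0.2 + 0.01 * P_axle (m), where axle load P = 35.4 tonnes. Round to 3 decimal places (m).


d = 0.2 + 0.01 * 35.4
d = 0.2 + 0.354
d = 0.554 m

0.554


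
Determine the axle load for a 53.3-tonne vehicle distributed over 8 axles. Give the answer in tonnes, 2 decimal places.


Load per axle = total weight / number of axles
Load = 53.3 / 8
Load = 6.66 tonnes

6.66


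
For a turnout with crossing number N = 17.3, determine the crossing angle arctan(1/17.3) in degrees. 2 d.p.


1/N = 1/17.3 = 0.057803
angle = arctan(0.057803) = 0.057739 rad
angle = 0.057739 * 180/pi = 3.31 degrees

3.31


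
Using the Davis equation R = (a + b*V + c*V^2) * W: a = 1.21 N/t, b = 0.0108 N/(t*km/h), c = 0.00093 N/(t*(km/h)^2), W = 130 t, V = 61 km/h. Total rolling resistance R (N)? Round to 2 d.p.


b*V = 0.0108 * 61 = 0.6588
c*V^2 = 0.00093 * 3721 = 3.46053
R_per_t = 1.21 + 0.6588 + 3.46053 = 5.32933 N/t
R_total = 5.32933 * 130 = 692.81 N

692.81


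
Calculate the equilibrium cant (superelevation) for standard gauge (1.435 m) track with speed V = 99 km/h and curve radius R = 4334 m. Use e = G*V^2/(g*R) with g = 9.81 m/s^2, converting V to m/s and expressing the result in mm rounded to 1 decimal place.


Convert speed: V = 99 / 3.6 = 27.5 m/s
Apply formula: e = 1.435 * 27.5^2 / (9.81 * 4334)
e = 1.435 * 756.25 / 42516.54
e = 0.025525 m = 25.5 mm

25.5


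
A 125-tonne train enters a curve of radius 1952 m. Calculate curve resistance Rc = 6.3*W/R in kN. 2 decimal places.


Rc = 6.3 * W / R
Rc = 6.3 * 125 / 1952
Rc = 787.5 / 1952
Rc = 0.40 kN

0.40


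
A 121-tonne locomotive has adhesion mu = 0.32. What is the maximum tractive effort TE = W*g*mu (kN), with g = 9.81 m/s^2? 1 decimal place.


TE_max = W * g * mu
TE_max = 121 * 9.81 * 0.32
TE_max = 1187.01 * 0.32
TE_max = 379.8 kN

379.8


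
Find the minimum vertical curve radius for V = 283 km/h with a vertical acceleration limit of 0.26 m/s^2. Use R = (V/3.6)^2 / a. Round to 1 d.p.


Convert speed: V = 283 / 3.6 = 78.6111 m/s
V^2 = 6179.7068 m^2/s^2
R_v = 6179.7068 / 0.26
R_v = 23768.1 m

23768.1


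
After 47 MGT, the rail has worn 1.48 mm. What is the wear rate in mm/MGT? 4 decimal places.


Wear rate = total wear / cumulative tonnage
Rate = 1.48 / 47
Rate = 0.0315 mm/MGT

0.0315


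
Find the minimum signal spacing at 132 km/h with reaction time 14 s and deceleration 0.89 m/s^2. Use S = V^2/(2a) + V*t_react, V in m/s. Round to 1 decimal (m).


V = 132 / 3.6 = 36.6667 m/s
Braking distance = 36.6667^2 / (2*0.89) = 755.3059 m
Sighting distance = 36.6667 * 14 = 513.3333 m
S = 755.3059 + 513.3333 = 1268.6 m

1268.6


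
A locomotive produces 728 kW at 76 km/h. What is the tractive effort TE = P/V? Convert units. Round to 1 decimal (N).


Convert: P = 728 kW = 728000 W
V = 76 / 3.6 = 21.1111 m/s
TE = 728000 / 21.1111
TE = 34484.2 N

34484.2


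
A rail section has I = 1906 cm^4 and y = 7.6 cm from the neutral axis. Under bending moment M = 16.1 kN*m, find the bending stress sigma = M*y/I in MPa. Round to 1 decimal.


Convert units:
M = 16.1 kN*m = 16100000 N*mm
y = 7.6 cm = 76 mm
I = 1906 cm^4 = 19060000 mm^4
sigma = 16100000 * 76 / 19060000
sigma = 64.2 MPa

64.2


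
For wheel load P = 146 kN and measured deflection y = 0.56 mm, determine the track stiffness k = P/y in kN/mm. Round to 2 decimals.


Track stiffness k = P / y
k = 146 / 0.56
k = 260.71 kN/mm

260.71


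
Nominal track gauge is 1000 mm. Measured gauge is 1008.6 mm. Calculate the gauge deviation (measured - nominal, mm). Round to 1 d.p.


Deviation = measured - nominal
Deviation = 1008.6 - 1000
Deviation = 8.6 mm

8.6


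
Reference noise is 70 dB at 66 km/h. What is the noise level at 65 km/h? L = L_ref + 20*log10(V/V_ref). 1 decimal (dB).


V/V_ref = 65 / 66 = 0.984848
log10(0.984848) = -0.006631
20 * -0.006631 = -0.1326
L = 70 + -0.1326 = 69.9 dB

69.9


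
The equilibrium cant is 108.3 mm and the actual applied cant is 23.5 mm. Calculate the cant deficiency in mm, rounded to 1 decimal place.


Cant deficiency = equilibrium cant - actual cant
CD = 108.3 - 23.5
CD = 84.8 mm

84.8


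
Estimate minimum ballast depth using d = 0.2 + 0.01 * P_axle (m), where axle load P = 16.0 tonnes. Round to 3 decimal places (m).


d = 0.2 + 0.01 * 16.0
d = 0.2 + 0.16
d = 0.360 m

0.360


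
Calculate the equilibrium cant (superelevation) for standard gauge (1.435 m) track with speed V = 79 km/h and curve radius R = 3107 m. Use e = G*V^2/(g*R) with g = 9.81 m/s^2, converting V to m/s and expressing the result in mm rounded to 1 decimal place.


Convert speed: V = 79 / 3.6 = 21.9444 m/s
Apply formula: e = 1.435 * 21.9444^2 / (9.81 * 3107)
e = 1.435 * 481.5586 / 30479.67
e = 0.022672 m = 22.7 mm

22.7


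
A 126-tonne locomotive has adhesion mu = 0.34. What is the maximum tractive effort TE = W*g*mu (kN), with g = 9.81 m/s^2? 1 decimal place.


TE_max = W * g * mu
TE_max = 126 * 9.81 * 0.34
TE_max = 1236.06 * 0.34
TE_max = 420.3 kN

420.3


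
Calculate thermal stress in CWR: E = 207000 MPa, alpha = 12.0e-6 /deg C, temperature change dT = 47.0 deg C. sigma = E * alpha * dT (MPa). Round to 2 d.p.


sigma = E * alpha * dT
sigma = 207000 * 12.0e-6 * 47.0
sigma = 2.484 * 47.0
sigma = 116.75 MPa

116.75


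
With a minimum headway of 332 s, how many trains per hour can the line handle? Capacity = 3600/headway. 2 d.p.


Capacity = 3600 / headway
Capacity = 3600 / 332
Capacity = 10.84 trains/hour

10.84


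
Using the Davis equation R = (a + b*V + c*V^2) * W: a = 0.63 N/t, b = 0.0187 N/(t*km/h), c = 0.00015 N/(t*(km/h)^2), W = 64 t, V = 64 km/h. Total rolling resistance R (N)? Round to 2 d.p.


b*V = 0.0187 * 64 = 1.1968
c*V^2 = 0.00015 * 4096 = 0.6144
R_per_t = 0.63 + 1.1968 + 0.6144 = 2.4412 N/t
R_total = 2.4412 * 64 = 156.24 N

156.24


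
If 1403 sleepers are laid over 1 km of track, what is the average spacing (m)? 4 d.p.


Spacing = 1000 m / number of sleepers
Spacing = 1000 / 1403
Spacing = 0.7128 m

0.7128


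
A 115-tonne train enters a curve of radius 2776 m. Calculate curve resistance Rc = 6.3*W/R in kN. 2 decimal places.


Rc = 6.3 * W / R
Rc = 6.3 * 115 / 2776
Rc = 724.5 / 2776
Rc = 0.26 kN

0.26


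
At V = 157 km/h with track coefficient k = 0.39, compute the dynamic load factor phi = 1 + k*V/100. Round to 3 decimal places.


phi = 1 + k * V / 100
phi = 1 + 0.39 * 157 / 100
phi = 1 + 0.6123
phi = 1.612

1.612


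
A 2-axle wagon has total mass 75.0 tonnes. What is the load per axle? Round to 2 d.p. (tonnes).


Load per axle = total weight / number of axles
Load = 75.0 / 2
Load = 37.50 tonnes

37.50


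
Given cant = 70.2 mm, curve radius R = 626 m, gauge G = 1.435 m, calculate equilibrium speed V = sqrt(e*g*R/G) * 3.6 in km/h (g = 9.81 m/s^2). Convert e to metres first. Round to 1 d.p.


Convert cant: e = 70.2 mm = 0.0702 m
V_ms = sqrt(0.0702 * 9.81 * 626 / 1.435)
V_ms = sqrt(300.419799) = 17.3326 m/s
V = 17.3326 * 3.6 = 62.4 km/h

62.4


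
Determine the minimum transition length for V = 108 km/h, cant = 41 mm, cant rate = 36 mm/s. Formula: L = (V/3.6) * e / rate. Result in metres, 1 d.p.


Convert speed: V = 108 / 3.6 = 30.0 m/s
L = 30.0 * 41 / 36
L = 1230.0 / 36
L = 34.2 m

34.2


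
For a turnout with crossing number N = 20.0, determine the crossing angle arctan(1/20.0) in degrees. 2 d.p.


1/N = 1/20.0 = 0.05
angle = arctan(0.05) = 0.049958 rad
angle = 0.049958 * 180/pi = 2.86 degrees

2.86


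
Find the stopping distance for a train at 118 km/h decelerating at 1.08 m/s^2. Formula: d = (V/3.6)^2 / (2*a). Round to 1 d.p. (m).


Convert speed: V = 118 / 3.6 = 32.7778 m/s
V^2 = 1074.3827
d = 1074.3827 / (2 * 1.08)
d = 1074.3827 / 2.16
d = 497.4 m

497.4


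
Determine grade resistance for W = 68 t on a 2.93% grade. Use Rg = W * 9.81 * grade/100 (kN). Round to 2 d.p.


Rg = W * 9.81 * grade / 100
Rg = 68 * 9.81 * 2.93 / 100
Rg = 667.08 * 0.0293
Rg = 19.55 kN

19.55


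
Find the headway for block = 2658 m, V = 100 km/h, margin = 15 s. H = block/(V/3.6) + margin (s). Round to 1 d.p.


V = 100 / 3.6 = 27.7778 m/s
Block traversal time = 2658 / 27.7778 = 95.688 s
Headway = 95.688 + 15
Headway = 110.7 s

110.7


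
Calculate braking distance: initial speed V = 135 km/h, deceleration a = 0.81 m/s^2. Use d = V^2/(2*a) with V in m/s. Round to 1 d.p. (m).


Convert speed: V = 135 / 3.6 = 37.5 m/s
V^2 = 1406.25
d = 1406.25 / (2 * 0.81)
d = 1406.25 / 1.62
d = 868.1 m

868.1


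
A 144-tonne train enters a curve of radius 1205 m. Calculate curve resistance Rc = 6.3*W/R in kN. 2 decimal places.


Rc = 6.3 * W / R
Rc = 6.3 * 144 / 1205
Rc = 907.2 / 1205
Rc = 0.75 kN

0.75


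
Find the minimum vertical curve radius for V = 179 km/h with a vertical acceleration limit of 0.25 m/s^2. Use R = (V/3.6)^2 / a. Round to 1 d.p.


Convert speed: V = 179 / 3.6 = 49.7222 m/s
V^2 = 2472.2994 m^2/s^2
R_v = 2472.2994 / 0.25
R_v = 9889.2 m

9889.2


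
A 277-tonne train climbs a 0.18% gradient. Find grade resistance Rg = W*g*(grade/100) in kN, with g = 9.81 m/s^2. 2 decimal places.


Rg = W * 9.81 * grade / 100
Rg = 277 * 9.81 * 0.18 / 100
Rg = 2717.37 * 0.0018
Rg = 4.89 kN

4.89


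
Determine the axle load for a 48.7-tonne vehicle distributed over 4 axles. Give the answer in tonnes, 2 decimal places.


Load per axle = total weight / number of axles
Load = 48.7 / 4
Load = 12.18 tonnes

12.18


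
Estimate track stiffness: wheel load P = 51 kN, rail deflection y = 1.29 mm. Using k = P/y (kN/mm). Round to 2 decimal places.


Track stiffness k = P / y
k = 51 / 1.29
k = 39.53 kN/mm

39.53


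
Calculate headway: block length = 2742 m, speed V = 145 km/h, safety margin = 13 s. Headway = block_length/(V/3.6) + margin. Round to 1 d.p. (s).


V = 145 / 3.6 = 40.2778 m/s
Block traversal time = 2742 / 40.2778 = 68.0772 s
Headway = 68.0772 + 13
Headway = 81.1 s

81.1


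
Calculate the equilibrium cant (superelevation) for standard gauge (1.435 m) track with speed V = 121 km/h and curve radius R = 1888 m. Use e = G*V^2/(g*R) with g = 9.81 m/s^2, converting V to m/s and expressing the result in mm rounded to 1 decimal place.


Convert speed: V = 121 / 3.6 = 33.6111 m/s
Apply formula: e = 1.435 * 33.6111^2 / (9.81 * 1888)
e = 1.435 * 1129.7068 / 18521.28
e = 0.087528 m = 87.5 mm

87.5


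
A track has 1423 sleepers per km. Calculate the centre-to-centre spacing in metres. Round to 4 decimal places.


Spacing = 1000 m / number of sleepers
Spacing = 1000 / 1423
Spacing = 0.7027 m

0.7027


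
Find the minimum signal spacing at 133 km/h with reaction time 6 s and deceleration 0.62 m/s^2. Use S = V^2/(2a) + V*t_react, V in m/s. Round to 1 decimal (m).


V = 133 / 3.6 = 36.9444 m/s
Braking distance = 36.9444^2 / (2*0.62) = 1100.7193 m
Sighting distance = 36.9444 * 6 = 221.6667 m
S = 1100.7193 + 221.6667 = 1322.4 m

1322.4


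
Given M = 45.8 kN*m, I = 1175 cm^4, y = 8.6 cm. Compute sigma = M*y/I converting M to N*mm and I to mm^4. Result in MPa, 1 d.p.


Convert units:
M = 45.8 kN*m = 45800000 N*mm
y = 8.6 cm = 86 mm
I = 1175 cm^4 = 11750000 mm^4
sigma = 45800000 * 86 / 11750000
sigma = 335.2 MPa

335.2


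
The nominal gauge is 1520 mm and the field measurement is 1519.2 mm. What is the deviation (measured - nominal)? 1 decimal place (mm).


Deviation = measured - nominal
Deviation = 1519.2 - 1520
Deviation = -0.8 mm

-0.8


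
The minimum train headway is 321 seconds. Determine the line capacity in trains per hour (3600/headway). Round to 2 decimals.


Capacity = 3600 / headway
Capacity = 3600 / 321
Capacity = 11.21 trains/hour

11.21


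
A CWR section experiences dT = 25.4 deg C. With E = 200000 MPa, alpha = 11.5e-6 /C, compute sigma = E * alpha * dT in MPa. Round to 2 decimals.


sigma = E * alpha * dT
sigma = 200000 * 11.5e-6 * 25.4
sigma = 2.3 * 25.4
sigma = 58.42 MPa

58.42


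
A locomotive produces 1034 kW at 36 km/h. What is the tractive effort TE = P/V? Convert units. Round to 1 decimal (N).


Convert: P = 1034 kW = 1034000 W
V = 36 / 3.6 = 10.0 m/s
TE = 1034000 / 10.0
TE = 103400.0 N

103400.0


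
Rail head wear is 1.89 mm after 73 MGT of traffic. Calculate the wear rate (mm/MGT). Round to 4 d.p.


Wear rate = total wear / cumulative tonnage
Rate = 1.89 / 73
Rate = 0.0259 mm/MGT

0.0259


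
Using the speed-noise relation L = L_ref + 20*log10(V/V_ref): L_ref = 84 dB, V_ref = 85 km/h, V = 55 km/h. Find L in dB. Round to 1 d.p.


V/V_ref = 55 / 85 = 0.647059
log10(0.647059) = -0.189056
20 * -0.189056 = -3.7811
L = 84 + -3.7811 = 80.2 dB

80.2


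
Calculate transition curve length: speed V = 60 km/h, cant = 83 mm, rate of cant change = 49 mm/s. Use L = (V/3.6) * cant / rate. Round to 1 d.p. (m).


Convert speed: V = 60 / 3.6 = 16.6667 m/s
L = 16.6667 * 83 / 49
L = 1383.3333 / 49
L = 28.2 m

28.2


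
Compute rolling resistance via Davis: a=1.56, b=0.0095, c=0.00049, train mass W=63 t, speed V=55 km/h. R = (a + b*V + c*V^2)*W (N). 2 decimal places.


b*V = 0.0095 * 55 = 0.5225
c*V^2 = 0.00049 * 3025 = 1.48225
R_per_t = 1.56 + 0.5225 + 1.48225 = 3.56475 N/t
R_total = 3.56475 * 63 = 224.58 N

224.58


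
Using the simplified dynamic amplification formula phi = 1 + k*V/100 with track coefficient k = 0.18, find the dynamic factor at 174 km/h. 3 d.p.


phi = 1 + k * V / 100
phi = 1 + 0.18 * 174 / 100
phi = 1 + 0.3132
phi = 1.313

1.313


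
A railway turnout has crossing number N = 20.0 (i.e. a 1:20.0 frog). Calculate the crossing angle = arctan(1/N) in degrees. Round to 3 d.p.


1/N = 1/20.0 = 0.05
angle = arctan(0.05) = 0.049958 rad
angle = 0.049958 * 180/pi = 2.862 degrees

2.862


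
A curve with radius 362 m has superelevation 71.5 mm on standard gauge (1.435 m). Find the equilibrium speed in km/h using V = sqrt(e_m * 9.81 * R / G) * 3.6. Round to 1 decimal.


Convert cant: e = 71.5 mm = 0.0715 m
V_ms = sqrt(0.0715 * 9.81 * 362 / 1.435)
V_ms = sqrt(176.942321) = 13.302 m/s
V = 13.302 * 3.6 = 47.9 km/h

47.9


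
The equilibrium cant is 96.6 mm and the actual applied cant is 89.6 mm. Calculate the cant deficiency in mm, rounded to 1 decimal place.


Cant deficiency = equilibrium cant - actual cant
CD = 96.6 - 89.6
CD = 7.0 mm

7.0


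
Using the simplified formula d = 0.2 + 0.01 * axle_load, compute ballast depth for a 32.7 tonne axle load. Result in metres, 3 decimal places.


d = 0.2 + 0.01 * 32.7
d = 0.2 + 0.327
d = 0.527 m

0.527


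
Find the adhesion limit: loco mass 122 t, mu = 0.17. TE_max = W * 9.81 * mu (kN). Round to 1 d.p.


TE_max = W * g * mu
TE_max = 122 * 9.81 * 0.17
TE_max = 1196.82 * 0.17
TE_max = 203.5 kN

203.5


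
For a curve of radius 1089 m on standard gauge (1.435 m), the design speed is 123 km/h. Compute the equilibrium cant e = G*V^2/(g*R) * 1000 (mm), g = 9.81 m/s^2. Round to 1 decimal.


Convert speed: V = 123 / 3.6 = 34.1667 m/s
Apply formula: e = 1.435 * 34.1667^2 / (9.81 * 1089)
e = 1.435 * 1167.3611 / 10683.09
e = 0.156805 m = 156.8 mm

156.8


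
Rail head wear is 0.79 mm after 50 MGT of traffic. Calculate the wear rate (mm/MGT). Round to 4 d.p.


Wear rate = total wear / cumulative tonnage
Rate = 0.79 / 50
Rate = 0.0158 mm/MGT

0.0158


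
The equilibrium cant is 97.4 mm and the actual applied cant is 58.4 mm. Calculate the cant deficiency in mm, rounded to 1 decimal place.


Cant deficiency = equilibrium cant - actual cant
CD = 97.4 - 58.4
CD = 39.0 mm

39.0


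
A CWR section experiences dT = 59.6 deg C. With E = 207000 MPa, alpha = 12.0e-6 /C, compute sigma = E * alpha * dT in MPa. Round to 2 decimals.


sigma = E * alpha * dT
sigma = 207000 * 12.0e-6 * 59.6
sigma = 2.484 * 59.6
sigma = 148.05 MPa

148.05


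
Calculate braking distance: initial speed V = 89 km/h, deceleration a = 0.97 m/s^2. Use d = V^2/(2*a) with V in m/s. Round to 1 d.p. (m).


Convert speed: V = 89 / 3.6 = 24.7222 m/s
V^2 = 611.1883
d = 611.1883 / (2 * 0.97)
d = 611.1883 / 1.94
d = 315.0 m

315.0


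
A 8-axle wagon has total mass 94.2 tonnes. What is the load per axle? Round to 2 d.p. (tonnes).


Load per axle = total weight / number of axles
Load = 94.2 / 8
Load = 11.78 tonnes

11.78


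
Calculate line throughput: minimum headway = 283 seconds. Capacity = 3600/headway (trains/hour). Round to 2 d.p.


Capacity = 3600 / headway
Capacity = 3600 / 283
Capacity = 12.72 trains/hour

12.72


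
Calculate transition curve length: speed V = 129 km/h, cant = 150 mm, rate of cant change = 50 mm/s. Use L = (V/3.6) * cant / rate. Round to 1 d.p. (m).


Convert speed: V = 129 / 3.6 = 35.8333 m/s
L = 35.8333 * 150 / 50
L = 5375.0 / 50
L = 107.5 m

107.5


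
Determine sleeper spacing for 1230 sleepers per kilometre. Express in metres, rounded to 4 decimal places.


Spacing = 1000 m / number of sleepers
Spacing = 1000 / 1230
Spacing = 0.8130 m

0.8130


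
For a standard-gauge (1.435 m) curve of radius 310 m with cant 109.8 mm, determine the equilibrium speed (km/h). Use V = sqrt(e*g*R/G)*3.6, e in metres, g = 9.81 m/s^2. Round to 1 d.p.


Convert cant: e = 109.8 mm = 0.1098 m
V_ms = sqrt(0.1098 * 9.81 * 310 / 1.435)
V_ms = sqrt(232.691833) = 15.2542 m/s
V = 15.2542 * 3.6 = 54.9 km/h

54.9


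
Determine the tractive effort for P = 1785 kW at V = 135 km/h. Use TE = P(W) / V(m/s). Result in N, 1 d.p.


Convert: P = 1785 kW = 1785000 W
V = 135 / 3.6 = 37.5 m/s
TE = 1785000 / 37.5
TE = 47600.0 N

47600.0


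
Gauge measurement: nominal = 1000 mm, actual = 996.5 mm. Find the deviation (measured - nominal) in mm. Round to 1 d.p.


Deviation = measured - nominal
Deviation = 996.5 - 1000
Deviation = -3.5 mm

-3.5


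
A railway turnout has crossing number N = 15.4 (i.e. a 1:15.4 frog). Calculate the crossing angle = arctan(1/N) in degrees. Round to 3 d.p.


1/N = 1/15.4 = 0.064935
angle = arctan(0.064935) = 0.064844 rad
angle = 0.064844 * 180/pi = 3.715 degrees

3.715


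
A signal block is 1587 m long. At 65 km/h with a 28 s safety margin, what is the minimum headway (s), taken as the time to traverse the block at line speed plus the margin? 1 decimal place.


V = 65 / 3.6 = 18.0556 m/s
Block traversal time = 1587 / 18.0556 = 87.8954 s
Headway = 87.8954 + 28
Headway = 115.9 s

115.9


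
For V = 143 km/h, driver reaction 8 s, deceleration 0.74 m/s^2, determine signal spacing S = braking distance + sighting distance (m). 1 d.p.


V = 143 / 3.6 = 39.7222 m/s
Braking distance = 39.7222^2 / (2*0.74) = 1066.1182 m
Sighting distance = 39.7222 * 8 = 317.7778 m
S = 1066.1182 + 317.7778 = 1383.9 m

1383.9


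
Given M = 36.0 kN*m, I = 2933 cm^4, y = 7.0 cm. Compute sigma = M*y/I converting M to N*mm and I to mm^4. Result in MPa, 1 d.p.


Convert units:
M = 36.0 kN*m = 36000000 N*mm
y = 7.0 cm = 70 mm
I = 2933 cm^4 = 29330000 mm^4
sigma = 36000000 * 70 / 29330000
sigma = 85.9 MPa

85.9


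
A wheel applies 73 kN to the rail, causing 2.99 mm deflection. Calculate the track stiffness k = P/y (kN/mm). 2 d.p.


Track stiffness k = P / y
k = 73 / 2.99
k = 24.41 kN/mm

24.41


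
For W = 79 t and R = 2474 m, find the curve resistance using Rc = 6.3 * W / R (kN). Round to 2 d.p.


Rc = 6.3 * W / R
Rc = 6.3 * 79 / 2474
Rc = 497.7 / 2474
Rc = 0.20 kN

0.20


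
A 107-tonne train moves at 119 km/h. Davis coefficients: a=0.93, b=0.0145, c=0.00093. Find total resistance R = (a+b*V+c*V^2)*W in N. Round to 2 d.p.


b*V = 0.0145 * 119 = 1.7255
c*V^2 = 0.00093 * 14161 = 13.16973
R_per_t = 0.93 + 1.7255 + 13.16973 = 15.82523 N/t
R_total = 15.82523 * 107 = 1693.30 N

1693.30


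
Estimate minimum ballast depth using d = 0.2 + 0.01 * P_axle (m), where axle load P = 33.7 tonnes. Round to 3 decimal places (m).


d = 0.2 + 0.01 * 33.7
d = 0.2 + 0.337
d = 0.537 m

0.537


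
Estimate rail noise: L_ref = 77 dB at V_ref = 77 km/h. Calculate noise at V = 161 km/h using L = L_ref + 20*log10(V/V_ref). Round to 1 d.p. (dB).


V/V_ref = 161 / 77 = 2.090909
log10(2.090909) = 0.320335
20 * 0.320335 = 6.4067
L = 77 + 6.4067 = 83.4 dB

83.4


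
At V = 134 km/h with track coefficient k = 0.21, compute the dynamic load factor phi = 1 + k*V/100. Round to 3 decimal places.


phi = 1 + k * V / 100
phi = 1 + 0.21 * 134 / 100
phi = 1 + 0.2814
phi = 1.281

1.281


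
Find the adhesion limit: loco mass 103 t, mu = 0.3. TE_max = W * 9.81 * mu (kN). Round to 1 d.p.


TE_max = W * g * mu
TE_max = 103 * 9.81 * 0.3
TE_max = 1010.43 * 0.3
TE_max = 303.1 kN

303.1


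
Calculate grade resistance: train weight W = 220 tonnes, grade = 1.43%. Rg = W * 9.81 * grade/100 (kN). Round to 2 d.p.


Rg = W * 9.81 * grade / 100
Rg = 220 * 9.81 * 1.43 / 100
Rg = 2158.2 * 0.0143
Rg = 30.86 kN

30.86


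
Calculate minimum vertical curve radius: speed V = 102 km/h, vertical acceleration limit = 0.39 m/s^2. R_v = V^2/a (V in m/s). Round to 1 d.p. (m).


Convert speed: V = 102 / 3.6 = 28.3333 m/s
V^2 = 802.7778 m^2/s^2
R_v = 802.7778 / 0.39
R_v = 2058.4 m

2058.4


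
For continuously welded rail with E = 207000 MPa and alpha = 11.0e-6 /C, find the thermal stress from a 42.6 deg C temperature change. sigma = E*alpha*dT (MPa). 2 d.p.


sigma = E * alpha * dT
sigma = 207000 * 11.0e-6 * 42.6
sigma = 2.277 * 42.6
sigma = 97.00 MPa

97.00


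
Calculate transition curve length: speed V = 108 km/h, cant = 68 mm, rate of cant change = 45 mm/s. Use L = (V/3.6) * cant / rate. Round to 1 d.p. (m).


Convert speed: V = 108 / 3.6 = 30.0 m/s
L = 30.0 * 68 / 45
L = 2040.0 / 45
L = 45.3 m

45.3


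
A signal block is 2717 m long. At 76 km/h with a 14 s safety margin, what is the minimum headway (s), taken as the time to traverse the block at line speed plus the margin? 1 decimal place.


V = 76 / 3.6 = 21.1111 m/s
Block traversal time = 2717 / 21.1111 = 128.7 s
Headway = 128.7 + 14
Headway = 142.7 s

142.7


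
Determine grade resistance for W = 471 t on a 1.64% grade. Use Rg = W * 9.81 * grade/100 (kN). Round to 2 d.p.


Rg = W * 9.81 * grade / 100
Rg = 471 * 9.81 * 1.64 / 100
Rg = 4620.51 * 0.0164
Rg = 75.78 kN

75.78


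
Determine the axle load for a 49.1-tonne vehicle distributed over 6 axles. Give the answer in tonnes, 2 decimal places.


Load per axle = total weight / number of axles
Load = 49.1 / 6
Load = 8.18 tonnes

8.18


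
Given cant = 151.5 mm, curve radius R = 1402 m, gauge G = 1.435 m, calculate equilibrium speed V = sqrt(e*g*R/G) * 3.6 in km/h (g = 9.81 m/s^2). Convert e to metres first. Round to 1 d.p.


Convert cant: e = 151.5 mm = 0.1515 m
V_ms = sqrt(0.1515 * 9.81 * 1402 / 1.435)
V_ms = sqrt(1452.037233) = 38.1056 m/s
V = 38.1056 * 3.6 = 137.2 km/h

137.2


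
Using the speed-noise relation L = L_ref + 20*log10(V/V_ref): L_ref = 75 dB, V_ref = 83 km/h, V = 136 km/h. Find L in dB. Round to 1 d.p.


V/V_ref = 136 / 83 = 1.638554
log10(1.638554) = 0.214461
20 * 0.214461 = 4.2892
L = 75 + 4.2892 = 79.3 dB

79.3


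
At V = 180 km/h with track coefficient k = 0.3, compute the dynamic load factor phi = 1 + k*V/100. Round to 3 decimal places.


phi = 1 + k * V / 100
phi = 1 + 0.3 * 180 / 100
phi = 1 + 0.54
phi = 1.540

1.540


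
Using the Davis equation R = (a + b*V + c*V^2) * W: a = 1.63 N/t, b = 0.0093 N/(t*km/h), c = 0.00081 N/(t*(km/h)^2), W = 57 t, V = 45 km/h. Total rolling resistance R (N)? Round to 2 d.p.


b*V = 0.0093 * 45 = 0.4185
c*V^2 = 0.00081 * 2025 = 1.64025
R_per_t = 1.63 + 0.4185 + 1.64025 = 3.68875 N/t
R_total = 3.68875 * 57 = 210.26 N

210.26


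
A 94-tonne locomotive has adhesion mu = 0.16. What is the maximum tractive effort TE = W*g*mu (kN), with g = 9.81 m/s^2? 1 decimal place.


TE_max = W * g * mu
TE_max = 94 * 9.81 * 0.16
TE_max = 922.14 * 0.16
TE_max = 147.5 kN

147.5


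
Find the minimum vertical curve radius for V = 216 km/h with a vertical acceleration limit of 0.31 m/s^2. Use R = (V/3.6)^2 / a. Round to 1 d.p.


Convert speed: V = 216 / 3.6 = 60.0 m/s
V^2 = 3600.0 m^2/s^2
R_v = 3600.0 / 0.31
R_v = 11612.9 m

11612.9


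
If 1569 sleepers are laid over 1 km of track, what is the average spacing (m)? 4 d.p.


Spacing = 1000 m / number of sleepers
Spacing = 1000 / 1569
Spacing = 0.6373 m

0.6373


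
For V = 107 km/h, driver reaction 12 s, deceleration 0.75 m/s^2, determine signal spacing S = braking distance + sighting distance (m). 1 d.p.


V = 107 / 3.6 = 29.7222 m/s
Braking distance = 29.7222^2 / (2*0.75) = 588.9403 m
Sighting distance = 29.7222 * 12 = 356.6667 m
S = 588.9403 + 356.6667 = 945.6 m

945.6


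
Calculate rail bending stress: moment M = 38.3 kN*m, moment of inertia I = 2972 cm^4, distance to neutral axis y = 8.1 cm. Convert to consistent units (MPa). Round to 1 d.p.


Convert units:
M = 38.3 kN*m = 38300000 N*mm
y = 8.1 cm = 81 mm
I = 2972 cm^4 = 29720000 mm^4
sigma = 38300000 * 81 / 29720000
sigma = 104.4 MPa

104.4


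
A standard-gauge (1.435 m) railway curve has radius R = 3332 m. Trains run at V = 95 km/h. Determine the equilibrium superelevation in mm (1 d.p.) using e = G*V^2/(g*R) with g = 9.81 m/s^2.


Convert speed: V = 95 / 3.6 = 26.3889 m/s
Apply formula: e = 1.435 * 26.3889^2 / (9.81 * 3332)
e = 1.435 * 696.3735 / 32686.92
e = 0.030572 m = 30.6 mm

30.6


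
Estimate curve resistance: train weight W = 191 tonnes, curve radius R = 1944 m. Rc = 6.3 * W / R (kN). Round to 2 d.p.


Rc = 6.3 * W / R
Rc = 6.3 * 191 / 1944
Rc = 1203.3 / 1944
Rc = 0.62 kN

0.62


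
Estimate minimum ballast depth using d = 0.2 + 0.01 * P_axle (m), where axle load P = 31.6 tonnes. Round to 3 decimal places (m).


d = 0.2 + 0.01 * 31.6
d = 0.2 + 0.316
d = 0.516 m

0.516


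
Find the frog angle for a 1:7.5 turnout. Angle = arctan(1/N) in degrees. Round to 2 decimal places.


1/N = 1/7.5 = 0.133333
angle = arctan(0.133333) = 0.132552 rad
angle = 0.132552 * 180/pi = 7.59 degrees

7.59


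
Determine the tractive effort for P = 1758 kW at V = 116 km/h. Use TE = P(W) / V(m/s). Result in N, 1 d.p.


Convert: P = 1758 kW = 1758000 W
V = 116 / 3.6 = 32.2222 m/s
TE = 1758000 / 32.2222
TE = 54558.6 N

54558.6


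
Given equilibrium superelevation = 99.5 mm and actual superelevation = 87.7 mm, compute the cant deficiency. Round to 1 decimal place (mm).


Cant deficiency = equilibrium cant - actual cant
CD = 99.5 - 87.7
CD = 11.8 mm

11.8


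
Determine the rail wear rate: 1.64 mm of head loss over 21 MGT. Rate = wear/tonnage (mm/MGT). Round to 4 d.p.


Wear rate = total wear / cumulative tonnage
Rate = 1.64 / 21
Rate = 0.0781 mm/MGT

0.0781


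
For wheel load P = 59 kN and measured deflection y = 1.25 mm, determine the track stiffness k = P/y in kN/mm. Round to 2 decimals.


Track stiffness k = P / y
k = 59 / 1.25
k = 47.20 kN/mm

47.20


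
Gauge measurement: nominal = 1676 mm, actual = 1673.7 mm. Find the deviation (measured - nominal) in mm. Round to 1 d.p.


Deviation = measured - nominal
Deviation = 1673.7 - 1676
Deviation = -2.3 mm

-2.3


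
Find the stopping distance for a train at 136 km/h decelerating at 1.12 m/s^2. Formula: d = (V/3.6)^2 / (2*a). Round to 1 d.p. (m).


Convert speed: V = 136 / 3.6 = 37.7778 m/s
V^2 = 1427.1605
d = 1427.1605 / (2 * 1.12)
d = 1427.1605 / 2.24
d = 637.1 m

637.1


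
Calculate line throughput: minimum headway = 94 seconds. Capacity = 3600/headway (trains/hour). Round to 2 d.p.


Capacity = 3600 / headway
Capacity = 3600 / 94
Capacity = 38.30 trains/hour

38.30


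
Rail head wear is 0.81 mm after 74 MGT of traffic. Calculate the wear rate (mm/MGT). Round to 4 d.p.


Wear rate = total wear / cumulative tonnage
Rate = 0.81 / 74
Rate = 0.0109 mm/MGT

0.0109


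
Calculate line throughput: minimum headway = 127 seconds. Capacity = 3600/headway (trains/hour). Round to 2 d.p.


Capacity = 3600 / headway
Capacity = 3600 / 127
Capacity = 28.35 trains/hour

28.35


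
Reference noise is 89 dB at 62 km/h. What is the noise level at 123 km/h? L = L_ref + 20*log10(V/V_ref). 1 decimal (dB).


V/V_ref = 123 / 62 = 1.983871
log10(1.983871) = 0.297513
20 * 0.297513 = 5.9503
L = 89 + 5.9503 = 95.0 dB

95.0


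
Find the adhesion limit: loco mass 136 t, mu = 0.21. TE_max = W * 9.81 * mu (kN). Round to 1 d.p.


TE_max = W * g * mu
TE_max = 136 * 9.81 * 0.21
TE_max = 1334.16 * 0.21
TE_max = 280.2 kN

280.2


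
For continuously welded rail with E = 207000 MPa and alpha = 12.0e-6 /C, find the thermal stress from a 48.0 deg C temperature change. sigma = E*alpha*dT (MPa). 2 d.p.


sigma = E * alpha * dT
sigma = 207000 * 12.0e-6 * 48.0
sigma = 2.484 * 48.0
sigma = 119.23 MPa

119.23


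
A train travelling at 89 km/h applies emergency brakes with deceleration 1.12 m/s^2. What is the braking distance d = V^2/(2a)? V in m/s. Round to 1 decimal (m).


Convert speed: V = 89 / 3.6 = 24.7222 m/s
V^2 = 611.1883
d = 611.1883 / (2 * 1.12)
d = 611.1883 / 2.24
d = 272.9 m

272.9


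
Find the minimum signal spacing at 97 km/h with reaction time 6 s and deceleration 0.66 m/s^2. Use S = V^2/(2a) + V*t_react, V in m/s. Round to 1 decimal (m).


V = 97 / 3.6 = 26.9444 m/s
Braking distance = 26.9444^2 / (2*0.66) = 550.0023 m
Sighting distance = 26.9444 * 6 = 161.6667 m
S = 550.0023 + 161.6667 = 711.7 m

711.7


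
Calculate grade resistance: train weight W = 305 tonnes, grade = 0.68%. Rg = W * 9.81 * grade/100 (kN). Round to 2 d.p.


Rg = W * 9.81 * grade / 100
Rg = 305 * 9.81 * 0.68 / 100
Rg = 2992.05 * 0.0068
Rg = 20.35 kN

20.35


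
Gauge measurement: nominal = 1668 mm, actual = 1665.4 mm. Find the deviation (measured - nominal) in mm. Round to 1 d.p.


Deviation = measured - nominal
Deviation = 1665.4 - 1668
Deviation = -2.6 mm

-2.6


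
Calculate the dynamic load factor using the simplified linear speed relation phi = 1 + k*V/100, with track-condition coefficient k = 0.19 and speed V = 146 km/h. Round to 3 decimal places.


phi = 1 + k * V / 100
phi = 1 + 0.19 * 146 / 100
phi = 1 + 0.2774
phi = 1.277

1.277


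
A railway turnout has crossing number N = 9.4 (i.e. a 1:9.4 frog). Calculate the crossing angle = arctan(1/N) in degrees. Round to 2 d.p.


1/N = 1/9.4 = 0.106383
angle = arctan(0.106383) = 0.105984 rad
angle = 0.105984 * 180/pi = 6.07 degrees

6.07


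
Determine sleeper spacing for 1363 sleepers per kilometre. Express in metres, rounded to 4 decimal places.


Spacing = 1000 m / number of sleepers
Spacing = 1000 / 1363
Spacing = 0.7337 m

0.7337


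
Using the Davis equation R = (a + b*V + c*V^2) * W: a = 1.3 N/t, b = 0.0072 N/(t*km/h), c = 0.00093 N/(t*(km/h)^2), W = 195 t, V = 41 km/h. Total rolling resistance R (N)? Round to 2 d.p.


b*V = 0.0072 * 41 = 0.2952
c*V^2 = 0.00093 * 1681 = 1.56333
R_per_t = 1.3 + 0.2952 + 1.56333 = 3.15853 N/t
R_total = 3.15853 * 195 = 615.91 N

615.91


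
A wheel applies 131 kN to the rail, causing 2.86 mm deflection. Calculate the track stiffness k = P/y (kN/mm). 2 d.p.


Track stiffness k = P / y
k = 131 / 2.86
k = 45.80 kN/mm

45.80


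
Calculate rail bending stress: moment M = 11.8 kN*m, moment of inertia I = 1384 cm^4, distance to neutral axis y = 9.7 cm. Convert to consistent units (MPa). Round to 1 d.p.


Convert units:
M = 11.8 kN*m = 11800000 N*mm
y = 9.7 cm = 97 mm
I = 1384 cm^4 = 13840000 mm^4
sigma = 11800000 * 97 / 13840000
sigma = 82.7 MPa

82.7


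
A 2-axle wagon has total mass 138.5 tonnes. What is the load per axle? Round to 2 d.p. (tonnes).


Load per axle = total weight / number of axles
Load = 138.5 / 2
Load = 69.25 tonnes

69.25


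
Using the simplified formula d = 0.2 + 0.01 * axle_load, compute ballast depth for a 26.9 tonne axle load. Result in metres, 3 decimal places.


d = 0.2 + 0.01 * 26.9
d = 0.2 + 0.269
d = 0.469 m

0.469


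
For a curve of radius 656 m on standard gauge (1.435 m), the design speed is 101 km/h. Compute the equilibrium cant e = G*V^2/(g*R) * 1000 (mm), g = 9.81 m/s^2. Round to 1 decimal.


Convert speed: V = 101 / 3.6 = 28.0556 m/s
Apply formula: e = 1.435 * 28.0556^2 / (9.81 * 656)
e = 1.435 * 787.1142 / 6435.36
e = 0.175516 m = 175.5 mm

175.5


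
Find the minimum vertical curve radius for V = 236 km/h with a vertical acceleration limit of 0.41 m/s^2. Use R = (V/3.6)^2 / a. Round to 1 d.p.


Convert speed: V = 236 / 3.6 = 65.5556 m/s
V^2 = 4297.5309 m^2/s^2
R_v = 4297.5309 / 0.41
R_v = 10481.8 m

10481.8


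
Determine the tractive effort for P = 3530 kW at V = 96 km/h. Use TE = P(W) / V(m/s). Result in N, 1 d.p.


Convert: P = 3530 kW = 3530000 W
V = 96 / 3.6 = 26.6667 m/s
TE = 3530000 / 26.6667
TE = 132375.0 N

132375.0


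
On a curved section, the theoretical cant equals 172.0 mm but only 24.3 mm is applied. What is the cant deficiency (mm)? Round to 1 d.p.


Cant deficiency = equilibrium cant - actual cant
CD = 172.0 - 24.3
CD = 147.7 mm

147.7


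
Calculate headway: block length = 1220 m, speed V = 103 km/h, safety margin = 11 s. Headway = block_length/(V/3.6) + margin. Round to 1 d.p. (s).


V = 103 / 3.6 = 28.6111 m/s
Block traversal time = 1220 / 28.6111 = 42.6408 s
Headway = 42.6408 + 11
Headway = 53.6 s

53.6


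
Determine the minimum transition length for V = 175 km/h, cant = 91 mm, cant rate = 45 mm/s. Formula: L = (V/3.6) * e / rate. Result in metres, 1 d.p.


Convert speed: V = 175 / 3.6 = 48.6111 m/s
L = 48.6111 * 91 / 45
L = 4423.6111 / 45
L = 98.3 m

98.3


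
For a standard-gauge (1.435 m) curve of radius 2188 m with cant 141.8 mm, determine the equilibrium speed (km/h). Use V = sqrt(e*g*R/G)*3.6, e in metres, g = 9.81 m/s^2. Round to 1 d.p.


Convert cant: e = 141.8 mm = 0.1418 m
V_ms = sqrt(0.1418 * 9.81 * 2188 / 1.435)
V_ms = sqrt(2120.999933) = 46.0543 m/s
V = 46.0543 * 3.6 = 165.8 km/h

165.8


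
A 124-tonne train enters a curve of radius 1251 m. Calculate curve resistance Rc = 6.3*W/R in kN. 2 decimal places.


Rc = 6.3 * W / R
Rc = 6.3 * 124 / 1251
Rc = 781.2 / 1251
Rc = 0.62 kN

0.62


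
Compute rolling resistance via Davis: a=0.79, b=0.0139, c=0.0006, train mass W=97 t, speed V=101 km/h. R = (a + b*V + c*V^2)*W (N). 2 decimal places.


b*V = 0.0139 * 101 = 1.4039
c*V^2 = 0.0006 * 10201 = 6.1206
R_per_t = 0.79 + 1.4039 + 6.1206 = 8.3145 N/t
R_total = 8.3145 * 97 = 806.51 N

806.51


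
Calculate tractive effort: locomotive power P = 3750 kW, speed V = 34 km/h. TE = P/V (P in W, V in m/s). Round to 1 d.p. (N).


Convert: P = 3750 kW = 3750000 W
V = 34 / 3.6 = 9.4444 m/s
TE = 3750000 / 9.4444
TE = 397058.8 N

397058.8


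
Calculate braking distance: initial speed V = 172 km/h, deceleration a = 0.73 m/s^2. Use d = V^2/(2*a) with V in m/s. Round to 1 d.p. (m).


Convert speed: V = 172 / 3.6 = 47.7778 m/s
V^2 = 2282.716
d = 2282.716 / (2 * 0.73)
d = 2282.716 / 1.46
d = 1563.5 m

1563.5


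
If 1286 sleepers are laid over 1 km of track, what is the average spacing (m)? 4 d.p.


Spacing = 1000 m / number of sleepers
Spacing = 1000 / 1286
Spacing = 0.7776 m

0.7776


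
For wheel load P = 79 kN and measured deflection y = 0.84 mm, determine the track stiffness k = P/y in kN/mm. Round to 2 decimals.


Track stiffness k = P / y
k = 79 / 0.84
k = 94.05 kN/mm

94.05


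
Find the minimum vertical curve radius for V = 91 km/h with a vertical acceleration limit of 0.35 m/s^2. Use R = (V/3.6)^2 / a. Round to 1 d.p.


Convert speed: V = 91 / 3.6 = 25.2778 m/s
V^2 = 638.966 m^2/s^2
R_v = 638.966 / 0.35
R_v = 1825.6 m

1825.6


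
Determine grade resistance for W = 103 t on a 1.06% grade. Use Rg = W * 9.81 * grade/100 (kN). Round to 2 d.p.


Rg = W * 9.81 * grade / 100
Rg = 103 * 9.81 * 1.06 / 100
Rg = 1010.43 * 0.0106
Rg = 10.71 kN

10.71


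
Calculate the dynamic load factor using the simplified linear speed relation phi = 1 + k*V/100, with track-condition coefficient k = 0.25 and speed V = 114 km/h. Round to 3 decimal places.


phi = 1 + k * V / 100
phi = 1 + 0.25 * 114 / 100
phi = 1 + 0.285
phi = 1.285

1.285


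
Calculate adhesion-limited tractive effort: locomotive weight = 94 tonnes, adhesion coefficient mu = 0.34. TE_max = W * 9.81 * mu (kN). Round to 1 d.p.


TE_max = W * g * mu
TE_max = 94 * 9.81 * 0.34
TE_max = 922.14 * 0.34
TE_max = 313.5 kN

313.5


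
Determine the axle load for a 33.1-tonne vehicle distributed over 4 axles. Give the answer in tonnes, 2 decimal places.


Load per axle = total weight / number of axles
Load = 33.1 / 4
Load = 8.28 tonnes

8.28


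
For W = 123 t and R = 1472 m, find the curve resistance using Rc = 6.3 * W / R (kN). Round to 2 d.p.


Rc = 6.3 * W / R
Rc = 6.3 * 123 / 1472
Rc = 774.9 / 1472
Rc = 0.53 kN

0.53


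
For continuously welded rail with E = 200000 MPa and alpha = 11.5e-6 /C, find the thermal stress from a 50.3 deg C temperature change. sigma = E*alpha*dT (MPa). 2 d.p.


sigma = E * alpha * dT
sigma = 200000 * 11.5e-6 * 50.3
sigma = 2.3 * 50.3
sigma = 115.69 MPa

115.69


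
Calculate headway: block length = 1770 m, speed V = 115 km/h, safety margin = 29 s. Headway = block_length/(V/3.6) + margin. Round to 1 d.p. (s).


V = 115 / 3.6 = 31.9444 m/s
Block traversal time = 1770 / 31.9444 = 55.4087 s
Headway = 55.4087 + 29
Headway = 84.4 s

84.4


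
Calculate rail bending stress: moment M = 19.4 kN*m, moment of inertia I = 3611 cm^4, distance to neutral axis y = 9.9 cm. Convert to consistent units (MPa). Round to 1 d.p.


Convert units:
M = 19.4 kN*m = 19400000 N*mm
y = 9.9 cm = 99 mm
I = 3611 cm^4 = 36110000 mm^4
sigma = 19400000 * 99 / 36110000
sigma = 53.2 MPa

53.2


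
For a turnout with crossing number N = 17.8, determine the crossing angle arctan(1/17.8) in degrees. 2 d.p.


1/N = 1/17.8 = 0.05618
angle = arctan(0.05618) = 0.056121 rad
angle = 0.056121 * 180/pi = 3.22 degrees

3.22


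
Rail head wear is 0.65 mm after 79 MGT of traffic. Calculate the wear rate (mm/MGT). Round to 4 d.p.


Wear rate = total wear / cumulative tonnage
Rate = 0.65 / 79
Rate = 0.0082 mm/MGT

0.0082


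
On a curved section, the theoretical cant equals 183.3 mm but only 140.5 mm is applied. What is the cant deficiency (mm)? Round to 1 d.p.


Cant deficiency = equilibrium cant - actual cant
CD = 183.3 - 140.5
CD = 42.8 mm

42.8


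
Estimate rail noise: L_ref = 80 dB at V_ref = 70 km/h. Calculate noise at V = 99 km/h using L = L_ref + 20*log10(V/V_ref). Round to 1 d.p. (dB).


V/V_ref = 99 / 70 = 1.414286
log10(1.414286) = 0.150537
20 * 0.150537 = 3.0107
L = 80 + 3.0107 = 83.0 dB

83.0


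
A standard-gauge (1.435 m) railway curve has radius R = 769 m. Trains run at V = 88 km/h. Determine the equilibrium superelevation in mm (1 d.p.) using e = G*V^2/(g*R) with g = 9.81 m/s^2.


Convert speed: V = 88 / 3.6 = 24.4444 m/s
Apply formula: e = 1.435 * 24.4444^2 / (9.81 * 769)
e = 1.435 * 597.5309 / 7543.89
e = 0.113662 m = 113.7 mm

113.7


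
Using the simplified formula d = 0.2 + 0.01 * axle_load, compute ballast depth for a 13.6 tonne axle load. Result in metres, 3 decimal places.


d = 0.2 + 0.01 * 13.6
d = 0.2 + 0.136
d = 0.336 m

0.336


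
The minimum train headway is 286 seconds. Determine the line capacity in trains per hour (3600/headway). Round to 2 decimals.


Capacity = 3600 / headway
Capacity = 3600 / 286
Capacity = 12.59 trains/hour

12.59
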